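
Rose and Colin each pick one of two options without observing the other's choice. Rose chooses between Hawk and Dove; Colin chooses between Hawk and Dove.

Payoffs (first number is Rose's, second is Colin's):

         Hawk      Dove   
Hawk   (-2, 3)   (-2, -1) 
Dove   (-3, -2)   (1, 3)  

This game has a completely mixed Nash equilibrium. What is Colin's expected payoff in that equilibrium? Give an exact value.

First find x, the probability Rose plays Hawk, from Colin's indifference between Hawk and Dove: 3x − 2(1−x) = −x + 3(1−x), giving x = 5/9.
Since Colin is indifferent in equilibrium, Colin's expected payoff equals the payoff from either column against (5/9, 4/9). Using Hawk: 3(5/9) − 2(4/9) = 7/9.

7/9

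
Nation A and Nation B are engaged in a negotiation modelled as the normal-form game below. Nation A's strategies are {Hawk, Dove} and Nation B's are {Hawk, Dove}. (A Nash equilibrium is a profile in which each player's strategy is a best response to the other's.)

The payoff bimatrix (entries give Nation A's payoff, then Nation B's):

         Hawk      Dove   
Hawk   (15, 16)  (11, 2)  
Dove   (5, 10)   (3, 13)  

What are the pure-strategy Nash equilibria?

(Hawk, Hawk)

(Hawk, Hawk): Nation A gets 15 ≥ 5 from Dove, and Nation B gets 16 ≥ 2 from Dove — Nash equilibrium.
(Hawk, Dove): Nation B prefers Hawk (16 > 2) — not an equilibrium.
(Dove, Hawk): Nation A prefers Hawk (15 > 5); Nation B prefers Dove (13 > 10) — not an equilibrium.
(Dove, Dove): Nation A prefers Hawk (11 > 3) — not an equilibrium.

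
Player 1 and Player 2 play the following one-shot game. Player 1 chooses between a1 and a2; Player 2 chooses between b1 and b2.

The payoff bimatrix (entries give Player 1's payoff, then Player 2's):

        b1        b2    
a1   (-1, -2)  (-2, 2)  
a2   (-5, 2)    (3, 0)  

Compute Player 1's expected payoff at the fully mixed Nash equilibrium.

First find y, the probability Player 2 plays b1, from Player 1's indifference between a1 and a2: −y − 2(1−y) = −5y + 3(1−y), giving y = 5/9.
Since Player 1 is indifferent in equilibrium, Player 1's expected payoff equals the payoff from either row against (5/9, 4/9). Using a1: −(5/9) − 2(4/9) = -13/9.

-13/9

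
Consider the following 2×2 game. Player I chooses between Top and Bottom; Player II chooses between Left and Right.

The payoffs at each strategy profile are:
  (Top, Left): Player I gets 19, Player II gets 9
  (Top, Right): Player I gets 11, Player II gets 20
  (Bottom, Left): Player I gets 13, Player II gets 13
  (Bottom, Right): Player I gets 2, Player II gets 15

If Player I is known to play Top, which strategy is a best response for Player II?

Right

Against Top, Player II earns 9 from Left and 20 from Right.
So Right is the best response.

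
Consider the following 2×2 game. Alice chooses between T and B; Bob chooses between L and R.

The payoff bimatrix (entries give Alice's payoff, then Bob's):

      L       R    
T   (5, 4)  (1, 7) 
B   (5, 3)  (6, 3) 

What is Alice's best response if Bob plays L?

Against L, Alice earns 5 from T and 5 from B.
So either strategy is a best response.

either — both T and B are best responses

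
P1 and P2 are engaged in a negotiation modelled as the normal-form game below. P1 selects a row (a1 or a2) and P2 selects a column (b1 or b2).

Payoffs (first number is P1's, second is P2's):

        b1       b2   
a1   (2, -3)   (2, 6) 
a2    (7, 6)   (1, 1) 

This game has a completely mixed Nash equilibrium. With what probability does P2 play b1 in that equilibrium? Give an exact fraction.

Let q be the probability that P2 plays b1. In a completely mixed equilibrium, P1 must be indifferent between a1 and a2.
P1's expected payoff from a1 is 2q + 2(1−q); from a2 it is 7q + (1−q).
Setting these equal: 2 = 6q + 1, so q = 1/6.

1/6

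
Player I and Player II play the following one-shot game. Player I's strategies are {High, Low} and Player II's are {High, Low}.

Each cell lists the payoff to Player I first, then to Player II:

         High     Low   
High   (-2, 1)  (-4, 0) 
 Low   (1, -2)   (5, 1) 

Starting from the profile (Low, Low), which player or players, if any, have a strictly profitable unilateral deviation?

Player I at (Low, Low) earns 5; deviating to High yields -4 — not better.
Player II earns 1; deviating to High yields -2 — not better.
Neither player can strictly improve; the profile is a Nash equilibrium.

Neither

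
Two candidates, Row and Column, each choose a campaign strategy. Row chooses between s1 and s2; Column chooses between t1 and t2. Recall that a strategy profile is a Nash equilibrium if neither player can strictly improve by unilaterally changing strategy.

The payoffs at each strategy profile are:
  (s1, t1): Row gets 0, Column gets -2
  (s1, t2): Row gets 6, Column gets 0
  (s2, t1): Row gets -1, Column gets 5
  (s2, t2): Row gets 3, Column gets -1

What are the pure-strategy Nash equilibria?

(s1, t1): Column prefers t2 (0 > -2) — not an equilibrium.
(s1, t2): Row gets 6 ≥ 3 from s2, and Column gets 0 ≥ -2 from t1 — Nash equilibrium.
(s2, t1): Row prefers s1 (0 > -1) — not an equilibrium.
(s2, t2): Row prefers s1 (6 > 3); Column prefers t1 (5 > -1) — not an equilibrium.

(s1, t2)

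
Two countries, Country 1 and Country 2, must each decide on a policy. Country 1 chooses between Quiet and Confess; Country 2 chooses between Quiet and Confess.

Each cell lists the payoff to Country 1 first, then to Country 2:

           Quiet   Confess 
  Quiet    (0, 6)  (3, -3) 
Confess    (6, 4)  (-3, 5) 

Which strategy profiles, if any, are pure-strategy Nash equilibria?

(Quiet, Quiet): Country 1 prefers Confess (6 > 0) — not an equilibrium.
(Quiet, Confess): Country 2 prefers Quiet (6 > -3) — not an equilibrium.
(Confess, Quiet): Country 2 prefers Confess (5 > 4) — not an equilibrium.
(Confess, Confess): Country 1 prefers Quiet (3 > -3) — not an equilibrium.

none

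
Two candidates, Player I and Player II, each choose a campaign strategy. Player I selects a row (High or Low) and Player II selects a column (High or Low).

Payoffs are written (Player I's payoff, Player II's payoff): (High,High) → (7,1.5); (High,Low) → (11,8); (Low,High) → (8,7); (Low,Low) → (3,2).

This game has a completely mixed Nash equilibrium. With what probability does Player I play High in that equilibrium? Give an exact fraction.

Let x be the probability that Player I plays High. In a completely mixed equilibrium, Player II must be indifferent between High and Low.
Player II's expected payoff from High is 1.5x + 7(1−x); from Low it is 8x + 2(1−x).
Setting these equal: −5.5x + 7 = 6x + 2, so x = 10/23.

10/23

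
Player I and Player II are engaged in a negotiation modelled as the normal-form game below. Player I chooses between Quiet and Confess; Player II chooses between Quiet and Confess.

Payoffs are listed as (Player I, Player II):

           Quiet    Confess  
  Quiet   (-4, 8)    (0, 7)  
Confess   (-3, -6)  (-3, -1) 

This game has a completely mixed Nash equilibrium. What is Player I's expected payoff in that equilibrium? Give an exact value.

First find y, the probability Player II plays Quiet, from Player I's indifference between Quiet and Confess: −4y = −3y − 3(1−y), giving y = 3/4.
Since Player I is indifferent in equilibrium, Player I's expected payoff equals the payoff from either row against (3/4, 1/4). Using Quiet: −4(3/4) = -3.

-3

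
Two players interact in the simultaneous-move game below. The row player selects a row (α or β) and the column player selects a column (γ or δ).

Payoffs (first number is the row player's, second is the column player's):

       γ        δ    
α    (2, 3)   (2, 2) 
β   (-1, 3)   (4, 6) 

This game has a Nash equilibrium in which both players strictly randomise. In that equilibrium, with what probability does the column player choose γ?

2/5

Let y be the probability that the column player plays γ. In a completely mixed equilibrium, the row player must be indifferent between α and β.
The row player's expected payoff from α is 2y + 2(1−y); from β it is −y + 4(1−y).
Setting these equal: 2 = −5y + 4, so y = 2/5.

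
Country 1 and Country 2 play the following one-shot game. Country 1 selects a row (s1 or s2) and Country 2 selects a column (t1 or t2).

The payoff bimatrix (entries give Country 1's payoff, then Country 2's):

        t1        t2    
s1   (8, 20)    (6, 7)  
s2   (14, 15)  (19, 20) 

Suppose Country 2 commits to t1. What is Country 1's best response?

Against t1, Country 1 earns 8 from s1 and 14 from s2.
So s2 is the best response.

s2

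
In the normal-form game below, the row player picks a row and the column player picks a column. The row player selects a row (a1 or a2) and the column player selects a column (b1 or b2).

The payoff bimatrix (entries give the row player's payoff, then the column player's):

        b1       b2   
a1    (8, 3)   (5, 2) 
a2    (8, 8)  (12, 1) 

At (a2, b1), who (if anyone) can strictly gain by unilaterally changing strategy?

Neither

The row player at (a2, b1) earns 8; deviating to a1 yields 8 — not better.
The column player earns 8; deviating to b2 yields 1 — not better.
Neither player can strictly improve; the profile is a Nash equilibrium.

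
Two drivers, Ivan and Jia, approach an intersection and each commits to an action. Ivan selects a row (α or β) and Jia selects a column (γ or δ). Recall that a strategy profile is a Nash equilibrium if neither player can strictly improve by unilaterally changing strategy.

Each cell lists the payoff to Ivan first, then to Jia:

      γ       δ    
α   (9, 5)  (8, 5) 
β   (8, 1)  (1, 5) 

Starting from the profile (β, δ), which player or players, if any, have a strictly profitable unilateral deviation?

Ivan at (β, δ) earns 1; deviating to α yields 8 — a strict improvement.
Jia earns 5; deviating to γ yields 1 — not better.
Only Ivan has a strictly profitable deviation.

Ivan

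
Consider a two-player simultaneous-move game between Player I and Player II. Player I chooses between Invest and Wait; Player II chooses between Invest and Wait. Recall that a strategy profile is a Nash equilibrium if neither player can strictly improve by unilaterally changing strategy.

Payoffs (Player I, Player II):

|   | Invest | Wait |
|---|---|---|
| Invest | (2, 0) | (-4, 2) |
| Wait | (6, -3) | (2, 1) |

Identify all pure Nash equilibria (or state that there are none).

(Invest, Invest): Player I prefers Wait (6 > 2); Player II prefers Wait (2 > 0) — not an equilibrium.
(Invest, Wait): Player I prefers Wait (2 > -4) — not an equilibrium.
(Wait, Invest): Player II prefers Wait (1 > -3) — not an equilibrium.
(Wait, Wait): Player I gets 2 ≥ -4 from Invest, and Player II gets 1 ≥ -3 from Invest — Nash equilibrium.

(Wait, Wait)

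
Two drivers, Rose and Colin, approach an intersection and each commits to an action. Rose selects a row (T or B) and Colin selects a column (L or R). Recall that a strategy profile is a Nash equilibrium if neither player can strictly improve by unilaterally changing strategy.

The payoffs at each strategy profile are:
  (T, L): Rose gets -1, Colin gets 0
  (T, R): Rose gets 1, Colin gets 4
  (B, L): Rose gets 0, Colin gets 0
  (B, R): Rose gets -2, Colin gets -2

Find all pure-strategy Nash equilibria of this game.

(T, R) and (B, L)

(T, L): Rose prefers B (0 > -1); Colin prefers R (4 > 0) — not an equilibrium.
(T, R): Rose gets 1 ≥ -2 from B, and Colin gets 4 ≥ 0 from L — Nash equilibrium.
(B, L): Rose gets 0 ≥ -1 from T, and Colin gets 0 ≥ -2 from R — Nash equilibrium.
(B, R): Rose prefers T (1 > -2); Colin prefers L (0 > -2) — not an equilibrium.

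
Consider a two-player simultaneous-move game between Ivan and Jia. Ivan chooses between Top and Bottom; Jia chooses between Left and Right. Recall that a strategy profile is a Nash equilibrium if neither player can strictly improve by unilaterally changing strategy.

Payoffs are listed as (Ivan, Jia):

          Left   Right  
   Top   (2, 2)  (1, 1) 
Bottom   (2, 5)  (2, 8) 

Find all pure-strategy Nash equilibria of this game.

(Top, Left) and (Bottom, Right)

(Top, Left): Ivan gets 2 ≥ 2 from Bottom, and Jia gets 2 ≥ 1 from Right — Nash equilibrium.
(Top, Right): Ivan prefers Bottom (2 > 1); Jia prefers Left (2 > 1) — not an equilibrium.
(Bottom, Left): Jia prefers Right (8 > 5) — not an equilibrium.
(Bottom, Right): Ivan gets 2 ≥ 1 from Top, and Jia gets 8 ≥ 5 from Left — Nash equilibrium.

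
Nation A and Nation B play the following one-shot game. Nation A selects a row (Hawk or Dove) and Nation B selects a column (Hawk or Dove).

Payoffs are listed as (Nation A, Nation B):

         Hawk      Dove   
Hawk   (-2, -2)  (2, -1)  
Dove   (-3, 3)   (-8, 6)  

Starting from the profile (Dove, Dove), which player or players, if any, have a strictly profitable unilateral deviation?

Nation A

Nation A at (Dove, Dove) earns -8; deviating to Hawk yields 2 — a strict improvement.
Nation B earns 6; deviating to Hawk yields 3 — not better.
Only Nation A has a strictly profitable deviation.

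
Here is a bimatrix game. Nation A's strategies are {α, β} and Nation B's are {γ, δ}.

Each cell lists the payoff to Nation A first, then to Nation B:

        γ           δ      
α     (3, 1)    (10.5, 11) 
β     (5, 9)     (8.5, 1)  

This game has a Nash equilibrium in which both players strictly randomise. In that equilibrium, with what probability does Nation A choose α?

4/9

Let r be the probability that Nation A plays α. In a completely mixed equilibrium, Nation B must be indifferent between γ and δ.
Nation B's expected payoff from γ is r + 9(1−r); from δ it is 11r + (1−r).
Setting these equal: −8r + 9 = 10r + 1, so r = 4/9.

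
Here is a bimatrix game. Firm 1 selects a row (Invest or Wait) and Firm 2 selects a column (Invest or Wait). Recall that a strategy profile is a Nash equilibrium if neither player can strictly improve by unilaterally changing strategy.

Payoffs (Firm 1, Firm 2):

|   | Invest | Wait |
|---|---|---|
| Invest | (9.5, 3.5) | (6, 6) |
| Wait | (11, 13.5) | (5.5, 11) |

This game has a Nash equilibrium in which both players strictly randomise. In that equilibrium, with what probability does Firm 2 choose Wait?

3/4

Let c be the probability that Firm 2 plays Invest. In a completely mixed equilibrium, Firm 1 must be indifferent between Invest and Wait.
Firm 1's expected payoff from Invest is 9.5c + 6(1−c); from Wait it is 11c + 5.5(1−c).
Setting these equal: 3.5c + 6 = 5.5c + 5.5, so c = 1/4.
Therefore Firm 2 plays Wait with probability 1 − 1/4 = 3/4.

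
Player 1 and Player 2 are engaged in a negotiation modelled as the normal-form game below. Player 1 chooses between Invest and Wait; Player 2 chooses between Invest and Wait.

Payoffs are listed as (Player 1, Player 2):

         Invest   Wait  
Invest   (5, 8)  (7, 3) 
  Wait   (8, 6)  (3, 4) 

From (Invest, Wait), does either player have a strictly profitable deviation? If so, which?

Player 1 at (Invest, Wait) earns 7; deviating to Wait yields 3 — not better.
Player 2 earns 3; deviating to Invest yields 8 — a strict improvement.
Only Player 2 has a strictly profitable deviation.

Player 2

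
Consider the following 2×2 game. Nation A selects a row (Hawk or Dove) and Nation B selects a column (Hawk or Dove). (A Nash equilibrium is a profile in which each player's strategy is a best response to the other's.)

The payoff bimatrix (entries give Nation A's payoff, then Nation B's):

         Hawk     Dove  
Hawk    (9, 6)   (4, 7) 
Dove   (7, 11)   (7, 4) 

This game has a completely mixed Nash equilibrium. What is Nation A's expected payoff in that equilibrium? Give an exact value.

First find y, the probability Nation B plays Hawk, from Nation A's indifference between Hawk and Dove: 9y + 4(1−y) = 7y + 7(1−y), giving y = 3/5.
Since Nation A is indifferent in equilibrium, Nation A's expected payoff equals the payoff from either row against (3/5, 2/5). Using Hawk: 9(3/5) + 4(2/5) = 7.

7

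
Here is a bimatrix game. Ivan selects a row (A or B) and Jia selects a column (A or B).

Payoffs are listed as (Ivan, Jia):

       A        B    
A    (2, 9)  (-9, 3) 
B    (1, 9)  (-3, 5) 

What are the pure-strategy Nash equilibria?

(A, A)

(A, A): Ivan gets 2 ≥ 1 from B, and Jia gets 9 ≥ 3 from B — Nash equilibrium.
(A, B): Ivan prefers B (-3 > -9); Jia prefers A (9 > 3) — not an equilibrium.
(B, A): Ivan prefers A (2 > 1) — not an equilibrium.
(B, B): Jia prefers A (9 > 5) — not an equilibrium.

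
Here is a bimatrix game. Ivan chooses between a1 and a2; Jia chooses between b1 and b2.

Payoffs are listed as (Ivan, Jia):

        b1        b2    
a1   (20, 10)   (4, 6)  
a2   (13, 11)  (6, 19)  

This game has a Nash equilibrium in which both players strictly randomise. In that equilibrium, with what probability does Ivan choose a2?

Let r be the probability that Ivan plays a1. In a completely mixed equilibrium, Jia must be indifferent between b1 and b2.
Jia's expected payoff from b1 is 10r + 11(1−r); from b2 it is 6r + 19(1−r).
Setting these equal: −r + 11 = −13r + 19, so r = 2/3.
Therefore Ivan plays a2 with probability 1 − 2/3 = 1/3.

1/3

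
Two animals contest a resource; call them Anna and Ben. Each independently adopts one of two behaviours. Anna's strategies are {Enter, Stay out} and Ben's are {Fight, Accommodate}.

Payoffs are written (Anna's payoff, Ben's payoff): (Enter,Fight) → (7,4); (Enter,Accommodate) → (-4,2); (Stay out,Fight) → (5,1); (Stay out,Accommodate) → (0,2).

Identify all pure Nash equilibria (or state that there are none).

(Enter, Fight): Anna gets 7 ≥ 5 from Stay out, and Ben gets 4 ≥ 2 from Accommodate — Nash equilibrium.
(Enter, Accommodate): Anna prefers Stay out (0 > -4); Ben prefers Fight (4 > 2) — not an equilibrium.
(Stay out, Fight): Anna prefers Enter (7 > 5); Ben prefers Accommodate (2 > 1) — not an equilibrium.
(Stay out, Accommodate): Anna gets 0 ≥ -4 from Enter, and Ben gets 2 ≥ 1 from Fight — Nash equilibrium.

(Enter, Fight) and (Stay out, Accommodate)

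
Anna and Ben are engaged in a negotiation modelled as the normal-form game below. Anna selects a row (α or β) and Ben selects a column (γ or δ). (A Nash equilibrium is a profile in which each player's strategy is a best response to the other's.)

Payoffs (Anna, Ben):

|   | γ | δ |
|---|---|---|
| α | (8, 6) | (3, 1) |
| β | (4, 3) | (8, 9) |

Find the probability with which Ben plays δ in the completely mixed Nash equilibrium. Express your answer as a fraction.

4/9

Let y be the probability that Ben plays γ. In a completely mixed equilibrium, Anna must be indifferent between α and β.
Anna's expected payoff from α is 8y + 3(1−y); from β it is 4y + 8(1−y).
Setting these equal: 5y + 3 = −4y + 8, so y = 5/9.
Therefore Ben plays δ with probability 1 − 5/9 = 4/9.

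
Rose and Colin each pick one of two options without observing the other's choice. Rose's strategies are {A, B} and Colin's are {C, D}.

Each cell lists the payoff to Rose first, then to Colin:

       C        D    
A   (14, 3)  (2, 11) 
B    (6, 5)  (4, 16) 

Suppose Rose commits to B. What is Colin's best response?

D

Against B, Colin earns 5 from C and 16 from D.
So D is the best response.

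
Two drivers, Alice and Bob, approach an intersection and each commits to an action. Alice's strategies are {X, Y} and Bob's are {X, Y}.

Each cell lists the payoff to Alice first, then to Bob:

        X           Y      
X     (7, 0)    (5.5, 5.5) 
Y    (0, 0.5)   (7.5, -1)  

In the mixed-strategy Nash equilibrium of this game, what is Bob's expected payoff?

11/28

First find x, the probability Alice plays X, from Bob's indifference between X and Y: 0.5(1−x) = 5.5x − (1−x), giving x = 3/14.
Since Bob is indifferent in equilibrium, Bob's expected payoff equals the payoff from either column against (3/14, 11/14). Using X: 0.5(11/14) = 11/28.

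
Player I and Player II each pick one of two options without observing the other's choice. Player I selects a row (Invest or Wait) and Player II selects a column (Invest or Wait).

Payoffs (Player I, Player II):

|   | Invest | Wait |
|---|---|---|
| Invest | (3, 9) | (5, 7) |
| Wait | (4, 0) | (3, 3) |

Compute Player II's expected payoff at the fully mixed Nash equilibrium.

27/5

First find x, the probability Player I plays Invest, from Player II's indifference between Invest and Wait: 9x = 7x + 3(1−x), giving x = 3/5.
Since Player II is indifferent in equilibrium, Player II's expected payoff equals the payoff from either column against (3/5, 2/5). Using Invest: 9(3/5) = 27/5.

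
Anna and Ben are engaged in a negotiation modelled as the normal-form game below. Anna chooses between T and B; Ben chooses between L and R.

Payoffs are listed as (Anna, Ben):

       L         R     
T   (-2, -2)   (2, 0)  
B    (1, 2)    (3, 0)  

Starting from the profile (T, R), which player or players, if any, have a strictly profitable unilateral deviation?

Anna

Anna at (T, R) earns 2; deviating to B yields 3 — a strict improvement.
Ben earns 0; deviating to L yields -2 — not better.
Only Anna has a strictly profitable deviation.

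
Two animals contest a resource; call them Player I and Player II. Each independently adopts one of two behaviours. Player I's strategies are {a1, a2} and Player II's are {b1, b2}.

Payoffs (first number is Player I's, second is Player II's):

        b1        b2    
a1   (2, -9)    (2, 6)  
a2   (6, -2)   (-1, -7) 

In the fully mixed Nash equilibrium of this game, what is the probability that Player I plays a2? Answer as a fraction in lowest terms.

Let r be the probability that Player I plays a1. In a completely mixed equilibrium, Player II must be indifferent between b1 and b2.
Player II's expected payoff from b1 is −9r − 2(1−r); from b2 it is 6r − 7(1−r).
Setting these equal: −7r − 2 = 13r − 7, so r = 1/4.
Therefore Player I plays a2 with probability 1 − 1/4 = 3/4.

3/4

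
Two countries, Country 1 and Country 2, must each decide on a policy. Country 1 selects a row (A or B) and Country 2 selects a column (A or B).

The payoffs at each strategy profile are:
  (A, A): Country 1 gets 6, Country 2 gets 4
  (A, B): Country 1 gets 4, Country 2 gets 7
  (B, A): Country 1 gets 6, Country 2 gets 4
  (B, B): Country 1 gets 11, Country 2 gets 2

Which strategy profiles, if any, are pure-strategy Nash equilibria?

(A, A): Country 2 prefers B (7 > 4) — not an equilibrium.
(A, B): Country 1 prefers B (11 > 4) — not an equilibrium.
(B, A): Country 1 gets 6 ≥ 6 from A, and Country 2 gets 4 ≥ 2 from B — Nash equilibrium.
(B, B): Country 2 prefers A (4 > 2) — not an equilibrium.

(B, A)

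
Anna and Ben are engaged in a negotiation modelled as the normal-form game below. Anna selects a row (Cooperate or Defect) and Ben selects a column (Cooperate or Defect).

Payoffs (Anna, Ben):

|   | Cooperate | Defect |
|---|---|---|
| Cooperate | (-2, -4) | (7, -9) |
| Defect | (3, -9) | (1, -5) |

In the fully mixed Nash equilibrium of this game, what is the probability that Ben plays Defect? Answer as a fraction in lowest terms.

5/11

Let c be the probability that Ben plays Cooperate. In a completely mixed equilibrium, Anna must be indifferent between Cooperate and Defect.
Anna's expected payoff from Cooperate is −2c + 7(1−c); from Defect it is 3c + (1−c).
Setting these equal: −9c + 7 = 2c + 1, so c = 6/11.
Therefore Ben plays Defect with probability 1 − 6/11 = 5/11.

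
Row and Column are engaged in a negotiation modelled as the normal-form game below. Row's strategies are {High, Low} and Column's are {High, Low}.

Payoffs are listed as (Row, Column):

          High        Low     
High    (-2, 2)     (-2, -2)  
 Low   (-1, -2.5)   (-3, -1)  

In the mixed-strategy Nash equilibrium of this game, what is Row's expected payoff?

First find y, the probability Column plays High, from Row's indifference between High and Low: −2y − 2(1−y) = −y − 3(1−y), giving y = 1/2.
Since Row is indifferent in equilibrium, Row's expected payoff equals the payoff from either row against (1/2, 1/2). Using High: −2(1/2) − 2(1/2) = -2.

-2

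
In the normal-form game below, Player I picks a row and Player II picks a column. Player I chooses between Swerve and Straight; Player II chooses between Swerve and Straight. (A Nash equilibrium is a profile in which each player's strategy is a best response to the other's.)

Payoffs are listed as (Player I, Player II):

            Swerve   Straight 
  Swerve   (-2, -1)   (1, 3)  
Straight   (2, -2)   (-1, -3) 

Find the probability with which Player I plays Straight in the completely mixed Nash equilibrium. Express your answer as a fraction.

Let x be the probability that Player I plays Swerve. In a completely mixed equilibrium, Player II must be indifferent between Swerve and Straight.
Player II's expected payoff from Swerve is −x − 2(1−x); from Straight it is 3x − 3(1−x).
Setting these equal: x − 2 = 6x − 3, so x = 1/5.
Therefore Player I plays Straight with probability 1 − 1/5 = 4/5.

4/5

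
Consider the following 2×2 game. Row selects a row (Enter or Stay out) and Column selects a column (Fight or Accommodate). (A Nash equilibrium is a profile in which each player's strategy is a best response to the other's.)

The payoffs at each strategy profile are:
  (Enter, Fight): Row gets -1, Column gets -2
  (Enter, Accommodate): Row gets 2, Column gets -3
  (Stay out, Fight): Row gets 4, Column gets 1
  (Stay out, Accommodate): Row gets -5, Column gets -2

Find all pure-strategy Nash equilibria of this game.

(Stay out, Fight)

(Enter, Fight): Row prefers Stay out (4 > -1) — not an equilibrium.
(Enter, Accommodate): Column prefers Fight (-2 > -3) — not an equilibrium.
(Stay out, Fight): Row gets 4 ≥ -1 from Enter, and Column gets 1 ≥ -2 from Accommodate — Nash equilibrium.
(Stay out, Accommodate): Row prefers Enter (2 > -5); Column prefers Fight (1 > -2) — not an equilibrium.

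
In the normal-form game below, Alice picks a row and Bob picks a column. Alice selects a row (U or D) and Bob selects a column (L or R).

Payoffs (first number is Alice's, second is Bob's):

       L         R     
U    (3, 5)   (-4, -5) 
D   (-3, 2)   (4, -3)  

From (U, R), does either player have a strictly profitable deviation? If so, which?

Alice at (U, R) earns -4; deviating to D yields 4 — a strict improvement.
Bob earns -5; deviating to L yields 5 — a strict improvement.
Both Alice and Bob have strictly profitable deviations.

Both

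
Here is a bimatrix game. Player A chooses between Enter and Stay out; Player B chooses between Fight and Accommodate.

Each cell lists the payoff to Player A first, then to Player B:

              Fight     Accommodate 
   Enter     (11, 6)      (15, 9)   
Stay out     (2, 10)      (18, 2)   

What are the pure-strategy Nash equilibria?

(Enter, Fight): Player B prefers Accommodate (9 > 6) — not an equilibrium.
(Enter, Accommodate): Player A prefers Stay out (18 > 15) — not an equilibrium.
(Stay out, Fight): Player A prefers Enter (11 > 2) — not an equilibrium.
(Stay out, Accommodate): Player B prefers Fight (10 > 2) — not an equilibrium.

none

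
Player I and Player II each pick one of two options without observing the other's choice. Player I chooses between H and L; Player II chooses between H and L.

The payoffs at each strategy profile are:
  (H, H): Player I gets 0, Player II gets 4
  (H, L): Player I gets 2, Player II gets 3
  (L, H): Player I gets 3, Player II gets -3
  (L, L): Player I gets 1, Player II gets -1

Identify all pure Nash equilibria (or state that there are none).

(H, H): Player I prefers L (3 > 0) — not an equilibrium.
(H, L): Player II prefers H (4 > 3) — not an equilibrium.
(L, H): Player II prefers L (-1 > -3) — not an equilibrium.
(L, L): Player I prefers H (2 > 1) — not an equilibrium.

none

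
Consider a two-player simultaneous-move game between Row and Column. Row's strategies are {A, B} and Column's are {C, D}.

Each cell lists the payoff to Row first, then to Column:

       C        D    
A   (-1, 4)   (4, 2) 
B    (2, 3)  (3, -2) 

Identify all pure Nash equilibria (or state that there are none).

(A, C): Row prefers B (2 > -1) — not an equilibrium.
(A, D): Column prefers C (4 > 2) — not an equilibrium.
(B, C): Row gets 2 ≥ -1 from A, and Column gets 3 ≥ -2 from D — Nash equilibrium.
(B, D): Row prefers A (4 > 3); Column prefers C (3 > -2) — not an equilibrium.

(B, C)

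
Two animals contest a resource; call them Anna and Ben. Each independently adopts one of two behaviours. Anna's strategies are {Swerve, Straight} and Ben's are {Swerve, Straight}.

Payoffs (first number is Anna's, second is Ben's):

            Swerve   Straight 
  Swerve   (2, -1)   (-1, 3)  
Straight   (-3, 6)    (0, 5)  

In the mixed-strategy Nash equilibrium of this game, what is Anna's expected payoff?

-1/2

First find q, the probability Ben plays Swerve, from Anna's indifference between Swerve and Straight: 2q − (1−q) = −3q, giving q = 1/6.
Since Anna is indifferent in equilibrium, Anna's expected payoff equals the payoff from either row against (1/6, 5/6). Using Swerve: 2(1/6) − (5/6) = -1/2.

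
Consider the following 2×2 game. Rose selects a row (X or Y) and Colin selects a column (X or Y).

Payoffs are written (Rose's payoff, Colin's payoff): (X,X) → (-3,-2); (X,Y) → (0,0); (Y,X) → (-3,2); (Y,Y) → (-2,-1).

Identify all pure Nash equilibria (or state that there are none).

(X, Y) and (Y, X)

(X, X): Colin prefers Y (0 > -2) — not an equilibrium.
(X, Y): Rose gets 0 ≥ -2 from Y, and Colin gets 0 ≥ -2 from X — Nash equilibrium.
(Y, X): Rose gets -3 ≥ -3 from X, and Colin gets 2 ≥ -1 from Y — Nash equilibrium.
(Y, Y): Rose prefers X (0 > -2); Colin prefers X (2 > -1) — not an equilibrium.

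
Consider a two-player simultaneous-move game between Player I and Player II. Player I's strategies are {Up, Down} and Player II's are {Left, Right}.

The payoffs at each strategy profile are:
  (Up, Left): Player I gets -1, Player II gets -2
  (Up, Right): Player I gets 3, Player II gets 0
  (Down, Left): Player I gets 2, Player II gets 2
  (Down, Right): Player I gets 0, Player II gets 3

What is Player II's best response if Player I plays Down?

Against Down, Player II earns 2 from Left and 3 from Right.
So Right is the best response.

Right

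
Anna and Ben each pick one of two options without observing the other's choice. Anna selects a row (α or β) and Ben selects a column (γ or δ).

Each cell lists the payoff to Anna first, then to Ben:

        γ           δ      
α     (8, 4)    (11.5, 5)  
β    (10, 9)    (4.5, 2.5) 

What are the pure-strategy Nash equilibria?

(α, γ): Anna prefers β (10 > 8); Ben prefers δ (5 > 4) — not an equilibrium.
(α, δ): Anna gets 11.5 ≥ 4.5 from β, and Ben gets 5 ≥ 4 from γ — Nash equilibrium.
(β, γ): Anna gets 10 ≥ 8 from α, and Ben gets 9 ≥ 2.5 from δ — Nash equilibrium.
(β, δ): Anna prefers α (11.5 > 4.5); Ben prefers γ (9 > 2.5) — not an equilibrium.

(α, δ) and (β, γ)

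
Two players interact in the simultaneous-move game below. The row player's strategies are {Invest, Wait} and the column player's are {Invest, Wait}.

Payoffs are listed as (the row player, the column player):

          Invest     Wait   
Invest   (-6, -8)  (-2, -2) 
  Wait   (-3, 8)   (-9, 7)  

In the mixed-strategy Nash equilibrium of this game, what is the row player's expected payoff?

-24/5

First find q, the probability the column player plays Invest, from the row player's indifference between Invest and Wait: −6q − 2(1−q) = −3q − 9(1−q), giving q = 7/10.
Since the row player is indifferent in equilibrium, the row player's expected payoff equals the payoff from either row against (7/10, 3/10). Using Invest: −6(7/10) − 2(3/10) = -24/5.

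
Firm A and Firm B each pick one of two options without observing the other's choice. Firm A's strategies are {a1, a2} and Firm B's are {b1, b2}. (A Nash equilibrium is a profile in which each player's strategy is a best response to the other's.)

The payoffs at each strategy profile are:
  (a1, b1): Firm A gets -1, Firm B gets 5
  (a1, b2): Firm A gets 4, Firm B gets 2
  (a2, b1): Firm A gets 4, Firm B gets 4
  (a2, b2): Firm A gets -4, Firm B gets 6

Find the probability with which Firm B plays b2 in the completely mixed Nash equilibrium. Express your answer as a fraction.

Let c be the probability that Firm B plays b1. In a completely mixed equilibrium, Firm A must be indifferent between a1 and a2.
Firm A's expected payoff from a1 is −c + 4(1−c); from a2 it is 4c − 4(1−c).
Setting these equal: −5c + 4 = 8c − 4, so c = 8/13.
Therefore Firm B plays b2 with probability 1 − 8/13 = 5/13.

5/13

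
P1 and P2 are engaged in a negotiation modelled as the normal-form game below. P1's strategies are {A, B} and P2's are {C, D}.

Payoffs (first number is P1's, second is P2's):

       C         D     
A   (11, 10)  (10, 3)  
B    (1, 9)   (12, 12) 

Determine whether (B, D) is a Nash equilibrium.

At (B, D), P1 earns 12; switching to A would give 10, so P1 has no profitable deviation.
P2 earns 12; switching to C would give 9, so P2 has no profitable deviation.
Neither player can gain by a unilateral deviation, so this profile is a Nash equilibrium.

Yes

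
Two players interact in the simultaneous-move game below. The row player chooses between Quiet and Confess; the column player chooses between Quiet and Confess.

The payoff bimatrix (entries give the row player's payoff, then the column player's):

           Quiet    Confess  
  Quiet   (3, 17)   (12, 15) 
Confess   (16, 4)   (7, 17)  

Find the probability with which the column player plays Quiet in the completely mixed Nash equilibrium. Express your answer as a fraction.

5/18

Let c be the probability that the column player plays Quiet. In a completely mixed equilibrium, the row player must be indifferent between Quiet and Confess.
The row player's expected payoff from Quiet is 3c + 12(1−c); from Confess it is 16c + 7(1−c).
Setting these equal: −9c + 12 = 9c + 7, so c = 5/18.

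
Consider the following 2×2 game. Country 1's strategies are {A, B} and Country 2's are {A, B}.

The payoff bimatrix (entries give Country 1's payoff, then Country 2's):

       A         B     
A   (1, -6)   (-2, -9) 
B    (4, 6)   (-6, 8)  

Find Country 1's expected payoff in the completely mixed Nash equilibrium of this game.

First find y, the probability Country 2 plays A, from Country 1's indifference between A and B: y − 2(1−y) = 4y − 6(1−y), giving y = 4/7.
Since Country 1 is indifferent in equilibrium, Country 1's expected payoff equals the payoff from either row against (4/7, 3/7). Using A: (4/7) − 2(3/7) = -2/7.

-2/7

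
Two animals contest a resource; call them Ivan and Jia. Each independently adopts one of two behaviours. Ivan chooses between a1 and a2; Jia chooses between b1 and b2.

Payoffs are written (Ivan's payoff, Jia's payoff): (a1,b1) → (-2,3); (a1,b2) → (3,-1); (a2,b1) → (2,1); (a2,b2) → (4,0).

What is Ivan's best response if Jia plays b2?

Against b2, Ivan earns 3 from a1 and 4 from a2.
So a2 is the best response.

a2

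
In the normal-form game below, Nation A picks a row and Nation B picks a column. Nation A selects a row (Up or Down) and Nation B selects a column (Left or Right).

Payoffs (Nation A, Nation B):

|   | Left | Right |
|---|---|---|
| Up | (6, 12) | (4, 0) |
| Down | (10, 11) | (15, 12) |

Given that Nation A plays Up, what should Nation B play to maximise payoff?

Against Up, Nation B earns 12 from Left and 0 from Right.
So Left is the best response.

Left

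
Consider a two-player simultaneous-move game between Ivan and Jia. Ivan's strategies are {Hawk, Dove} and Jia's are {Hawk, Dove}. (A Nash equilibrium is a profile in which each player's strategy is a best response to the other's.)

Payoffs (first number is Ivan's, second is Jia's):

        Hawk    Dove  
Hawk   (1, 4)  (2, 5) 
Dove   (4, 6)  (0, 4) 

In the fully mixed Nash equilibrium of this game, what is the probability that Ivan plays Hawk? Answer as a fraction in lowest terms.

Let p be the probability that Ivan plays Hawk. In a completely mixed equilibrium, Jia must be indifferent between Hawk and Dove.
Jia's expected payoff from Hawk is 4p + 6(1−p); from Dove it is 5p + 4(1−p).
Setting these equal: −2p + 6 = p + 4, so p = 2/3.

2/3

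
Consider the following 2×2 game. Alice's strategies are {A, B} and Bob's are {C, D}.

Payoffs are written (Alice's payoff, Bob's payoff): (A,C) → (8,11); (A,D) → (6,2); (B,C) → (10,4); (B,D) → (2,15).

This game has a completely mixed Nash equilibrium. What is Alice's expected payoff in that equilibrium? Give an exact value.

22/3

First find q, the probability Bob plays C, from Alice's indifference between A and B: 8q + 6(1−q) = 10q + 2(1−q), giving q = 2/3.
Since Alice is indifferent in equilibrium, Alice's expected payoff equals the payoff from either row against (2/3, 1/3). Using A: 8(2/3) + 6(1/3) = 22/3.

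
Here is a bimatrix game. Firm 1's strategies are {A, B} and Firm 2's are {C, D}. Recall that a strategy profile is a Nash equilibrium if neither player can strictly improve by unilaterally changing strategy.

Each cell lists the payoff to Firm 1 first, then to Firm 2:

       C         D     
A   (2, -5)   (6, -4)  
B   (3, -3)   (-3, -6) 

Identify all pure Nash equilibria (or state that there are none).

(A, C): Firm 1 prefers B (3 > 2); Firm 2 prefers D (-4 > -5) — not an equilibrium.
(A, D): Firm 1 gets 6 ≥ -3 from B, and Firm 2 gets -4 ≥ -5 from C — Nash equilibrium.
(B, C): Firm 1 gets 3 ≥ 2 from A, and Firm 2 gets -3 ≥ -6 from D — Nash equilibrium.
(B, D): Firm 1 prefers A (6 > -3); Firm 2 prefers C (-3 > -6) — not an equilibrium.

(A, D) and (B, C)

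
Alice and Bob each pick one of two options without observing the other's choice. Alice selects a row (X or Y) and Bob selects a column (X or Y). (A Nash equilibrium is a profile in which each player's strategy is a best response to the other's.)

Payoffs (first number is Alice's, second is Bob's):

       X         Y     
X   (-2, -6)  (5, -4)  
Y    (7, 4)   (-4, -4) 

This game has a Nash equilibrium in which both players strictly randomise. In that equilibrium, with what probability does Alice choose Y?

1/5

Let x be the probability that Alice plays X. In a completely mixed equilibrium, Bob must be indifferent between X and Y.
Bob's expected payoff from X is −6x + 4(1−x); from Y it is −4x − 4(1−x).
Setting these equal: −10x + 4 = -4, so x = 4/5.
Therefore Alice plays Y with probability 1 − 4/5 = 1/5.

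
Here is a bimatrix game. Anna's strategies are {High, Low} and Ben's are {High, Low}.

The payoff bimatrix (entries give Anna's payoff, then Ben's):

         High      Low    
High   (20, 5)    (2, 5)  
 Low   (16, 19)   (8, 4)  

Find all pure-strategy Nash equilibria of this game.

(High, High): Anna gets 20 ≥ 16 from Low, and Ben gets 5 ≥ 5 from Low — Nash equilibrium.
(High, Low): Anna prefers Low (8 > 2) — not an equilibrium.
(Low, High): Anna prefers High (20 > 16) — not an equilibrium.
(Low, Low): Ben prefers High (19 > 4) — not an equilibrium.

(High, High)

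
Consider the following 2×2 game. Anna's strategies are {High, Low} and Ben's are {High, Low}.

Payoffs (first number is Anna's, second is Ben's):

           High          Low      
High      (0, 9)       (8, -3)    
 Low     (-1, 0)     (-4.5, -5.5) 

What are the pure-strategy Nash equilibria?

(High, High)

(High, High): Anna gets 0 ≥ -1 from Low, and Ben gets 9 ≥ -3 from Low — Nash equilibrium.
(High, Low): Ben prefers High (9 > -3) — not an equilibrium.
(Low, High): Anna prefers High (0 > -1) — not an equilibrium.
(Low, Low): Anna prefers High (8 > -4.5); Ben prefers High (0 > -5.5) — not an equilibrium.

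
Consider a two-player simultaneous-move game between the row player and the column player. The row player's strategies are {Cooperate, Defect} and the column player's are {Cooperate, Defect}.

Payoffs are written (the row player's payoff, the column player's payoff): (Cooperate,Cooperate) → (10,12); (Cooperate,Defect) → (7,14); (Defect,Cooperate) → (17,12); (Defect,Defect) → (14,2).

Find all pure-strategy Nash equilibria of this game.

(Cooperate, Cooperate): the row player prefers Defect (17 > 10); the column player prefers Defect (14 > 12) — not an equilibrium.
(Cooperate, Defect): the row player prefers Defect (14 > 7) — not an equilibrium.
(Defect, Cooperate): the row player gets 17 ≥ 10 from Cooperate, and the column player gets 12 ≥ 2 from Defect — Nash equilibrium.
(Defect, Defect): the column player prefers Cooperate (12 > 2) — not an equilibrium.

(Defect, Cooperate)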